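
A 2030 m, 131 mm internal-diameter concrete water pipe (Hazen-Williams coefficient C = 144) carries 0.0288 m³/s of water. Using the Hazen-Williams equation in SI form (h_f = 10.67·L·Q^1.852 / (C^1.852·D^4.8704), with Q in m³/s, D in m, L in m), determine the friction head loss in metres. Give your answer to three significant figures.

h_f = 10.67·2030·0.0288^1.852 / (144^1.852·0.131^4.8704) = 60.87 m

h_f ≈ 60.9 m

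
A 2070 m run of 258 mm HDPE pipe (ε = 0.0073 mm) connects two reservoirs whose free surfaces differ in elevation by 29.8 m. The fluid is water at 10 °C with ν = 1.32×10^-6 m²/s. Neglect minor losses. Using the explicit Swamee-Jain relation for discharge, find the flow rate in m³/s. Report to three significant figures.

Q ≈ 0.120 m³/s

Swamee-Jain (Type II): Q = -0.965·√(gD⁵h_f/L)·ln[ε/(3.7D) + √(3.17ν²L/(gD³h_f))]
√(gD⁵h_f/L) = √(9.81·0.258⁵·29.8/2070) = 0.01271
ε/(3.7D) = 7.65×10^-6; √(3.17ν²L/(gD³h_f)) = 4.77×10^-5
Q = -0.965·0.01271·ln(5.537×10^-5) = 0.1202 m³/s
Check: V = 2.30 m/s, Re = 4.49×10^5, f = 0.01376, h_f = 29.7 m ≈ 29.8 m ✓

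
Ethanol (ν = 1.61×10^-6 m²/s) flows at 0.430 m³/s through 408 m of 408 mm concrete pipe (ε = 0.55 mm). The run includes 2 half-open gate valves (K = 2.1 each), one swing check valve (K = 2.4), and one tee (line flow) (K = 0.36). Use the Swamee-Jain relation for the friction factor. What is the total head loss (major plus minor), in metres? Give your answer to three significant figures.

V = 4Q/(πD²) = 3.289 m/s; V²/2g = 0.5513 m
Re = 8.33×10^5, ε/D = 0.00135 → f = 0.02153 (Swamee-Jain)
Major: h_f = f(L/D)·V²/2g = 0.02153·1000·0.5513 = 11.87 m
Minor: ΣK = 6.96; h_m = ΣK·V²/2g = 3.837 m
Total H_L = 11.87 + 3.837 = 15.71 m

H_L ≈ 15.7 m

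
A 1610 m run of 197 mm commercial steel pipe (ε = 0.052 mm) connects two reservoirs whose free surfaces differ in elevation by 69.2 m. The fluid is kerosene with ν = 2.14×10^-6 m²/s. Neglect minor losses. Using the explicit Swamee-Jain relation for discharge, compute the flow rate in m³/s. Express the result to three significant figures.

Swamee-Jain (Type II): Q = -0.965·√(gD⁵h_f/L)·ln[ε/(3.7D) + √(3.17ν²L/(gD³h_f))]
√(gD⁵h_f/L) = √(9.81·0.197⁵·69.2/1610) = 0.01119
ε/(3.7D) = 7.13×10^-5; √(3.17ν²L/(gD³h_f)) = 6.71×10^-5
Q = -0.965·0.01119·ln(1.384×10^-4) = 0.09590 m³/s
Check: V = 3.15 m/s, Re = 2.90×10^5, f = 0.01686, h_f = 69.5 m ≈ 69.2 m ✓

Q ≈ 0.0959 m³/s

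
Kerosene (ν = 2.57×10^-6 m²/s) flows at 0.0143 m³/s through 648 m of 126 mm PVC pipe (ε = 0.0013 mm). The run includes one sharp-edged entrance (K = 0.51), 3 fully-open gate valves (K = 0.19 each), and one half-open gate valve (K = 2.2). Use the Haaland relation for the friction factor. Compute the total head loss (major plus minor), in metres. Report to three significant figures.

H_L ≈ 7.18 m

V = 4Q/(πD²) = 1.147 m/s; V²/2g = 0.06704 m
Re = 5.62×10^4, ε/D = 1.03×10^-5 → f = 0.02020 (Haaland)
Major: h_f = f(L/D)·V²/2g = 0.02020·5143·0.06704 = 6.965 m
Minor: ΣK = 3.28; h_m = ΣK·V²/2g = 0.2199 m
Total H_L = 6.965 + 0.2199 = 7.185 m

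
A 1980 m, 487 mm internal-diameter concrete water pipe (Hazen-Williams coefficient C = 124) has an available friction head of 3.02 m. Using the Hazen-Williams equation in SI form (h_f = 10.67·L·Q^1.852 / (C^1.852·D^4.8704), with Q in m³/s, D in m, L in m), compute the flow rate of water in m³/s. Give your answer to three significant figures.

Q ≈ 0.157 m³/s

Rearranging: Q = [h_f·C^1.852·D^4.8704 / (10.67·L)]^(1/1.852)
Q = [3.02·124^1.852·0.487^4.8704 / (10.67·1980)]^0.540 = 0.1569 m³/s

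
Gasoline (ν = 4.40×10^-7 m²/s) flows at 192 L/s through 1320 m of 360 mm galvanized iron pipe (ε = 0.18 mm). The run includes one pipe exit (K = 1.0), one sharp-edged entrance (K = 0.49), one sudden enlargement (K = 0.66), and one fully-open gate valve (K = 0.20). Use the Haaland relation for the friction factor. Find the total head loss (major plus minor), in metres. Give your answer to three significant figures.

H_L ≈ 11.7 m

V = 4Q/(πD²) = 1.886 m/s; V²/2g = 0.1813 m
Re = 1.54×10^6, ε/D = 5.00×10^-4 → f = 0.01702 (Haaland)
Major: h_f = f(L/D)·V²/2g = 0.01702·3667·0.1813 = 11.32 m
Minor: ΣK = 2.35; h_m = ΣK·V²/2g = 0.4262 m
Total H_L = 11.32 + 0.4262 = 11.74 m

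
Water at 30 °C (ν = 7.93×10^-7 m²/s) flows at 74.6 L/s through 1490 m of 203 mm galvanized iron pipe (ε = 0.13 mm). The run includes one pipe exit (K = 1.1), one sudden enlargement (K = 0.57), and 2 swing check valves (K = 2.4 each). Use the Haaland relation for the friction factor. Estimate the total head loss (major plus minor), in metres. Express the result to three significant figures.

V = 4Q/(πD²) = 2.305 m/s; V²/2g = 0.2708 m
Re = 5.90×10^5, ε/D = 6.40×10^-4 → f = 0.01831 (Haaland)
Major: h_f = f(L/D)·V²/2g = 0.01831·7340·0.2708 = 36.39 m
Minor: ΣK = 6.47; h_m = ΣK·V²/2g = 1.752 m
Total H_L = 36.39 + 1.752 = 38.15 m

H_L ≈ 38.1 m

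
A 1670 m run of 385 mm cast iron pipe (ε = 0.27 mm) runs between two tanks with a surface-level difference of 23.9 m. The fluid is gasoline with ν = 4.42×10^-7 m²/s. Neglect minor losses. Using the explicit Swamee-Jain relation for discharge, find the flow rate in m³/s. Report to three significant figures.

Q ≈ 0.284 m³/s

Swamee-Jain (Type II): Q = -0.965·√(gD⁵h_f/L)·ln[ε/(3.7D) + √(3.17ν²L/(gD³h_f))]
√(gD⁵h_f/L) = √(9.81·0.385⁵·23.9/1670) = 0.03446
ε/(3.7D) = 1.90×10^-4; √(3.17ν²L/(gD³h_f)) = 8.79×10^-6
Q = -0.965·0.03446·ln(1.983×10^-4) = 0.2835 m³/s
Check: V = 2.44 m/s, Re = 2.12×10^6, f = 0.01830, h_f = 24.0 m ≈ 23.9 m ✓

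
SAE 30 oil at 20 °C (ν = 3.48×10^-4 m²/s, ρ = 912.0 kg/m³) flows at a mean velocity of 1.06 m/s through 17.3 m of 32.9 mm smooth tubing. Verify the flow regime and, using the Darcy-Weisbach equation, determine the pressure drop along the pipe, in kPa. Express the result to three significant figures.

Re = VD/ν = 1.06·0.03290/3.48×10^-4 = 100 → laminar (Re < 2300)
f = 64/Re = 0.6386
h_f = f(L/D)V²/(2g) = 0.6386·(17.3/0.03290)·1.06²/(2·9.81) = 19.23 m
Δp = ρg·h_f = 912.0·9.81·19.23 = 172.1 kPa

Δp ≈ 172 kPa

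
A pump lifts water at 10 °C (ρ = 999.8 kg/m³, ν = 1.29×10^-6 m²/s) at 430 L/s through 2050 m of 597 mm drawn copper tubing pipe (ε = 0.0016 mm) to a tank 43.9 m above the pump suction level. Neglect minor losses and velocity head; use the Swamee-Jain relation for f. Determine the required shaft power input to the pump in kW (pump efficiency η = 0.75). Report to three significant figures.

P_shaft ≈ 276 kW

V = 4Q/(πD²) = 1.536 m/s; Re = 7.11×10^5; ε/D = 2.68×10^-6; f = 0.01236
h_f = f(L/D)V²/2g = 5.104 m
Total head H = z + h_f = 43.9 + 5.104 = 49.00 m
P_hyd = ρgQH = 999.8·9.81·0.430·49.00 = 206.7 kW
P_shaft = P_hyd/η = 206.7/0.75 = 275.6 kW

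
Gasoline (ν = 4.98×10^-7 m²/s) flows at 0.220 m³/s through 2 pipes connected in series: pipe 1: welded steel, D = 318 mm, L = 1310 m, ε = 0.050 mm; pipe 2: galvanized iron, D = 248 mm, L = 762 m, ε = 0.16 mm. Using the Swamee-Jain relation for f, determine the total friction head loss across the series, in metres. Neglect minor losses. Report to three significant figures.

Pipe 1: V = 2.770 m/s, Re = 1.77×10^6, ε/D = 1.57×10^-4, f = 0.01384, h_1 = f(L/D)V²/2g = 22.29 m
Pipe 2: V = 4.554 m/s, Re = 2.27×10^6, ε/D = 6.45×10^-4, f = 0.01795, h_2 = f(L/D)V²/2g = 58.30 m
Series → Q common, losses add: H = Σh = 80.60 m

H ≈ 80.6 m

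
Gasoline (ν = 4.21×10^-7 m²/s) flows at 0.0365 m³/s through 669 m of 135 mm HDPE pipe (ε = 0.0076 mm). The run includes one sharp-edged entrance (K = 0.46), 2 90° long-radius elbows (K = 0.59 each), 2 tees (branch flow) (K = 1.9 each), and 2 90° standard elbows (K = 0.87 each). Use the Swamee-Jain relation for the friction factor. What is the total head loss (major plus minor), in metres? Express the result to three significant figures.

V = 4Q/(πD²) = 2.550 m/s; V²/2g = 0.3314 m
Re = 8.18×10^5, ε/D = 5.63×10^-5 → f = 0.01309 (Swamee-Jain)
Major: h_f = f(L/D)·V²/2g = 0.01309·4956·0.3314 = 21.49 m
Minor: ΣK = 7.18; h_m = ΣK·V²/2g = 2.380 m
Total H_L = 21.49 + 2.380 = 23.87 m

H_L ≈ 23.9 m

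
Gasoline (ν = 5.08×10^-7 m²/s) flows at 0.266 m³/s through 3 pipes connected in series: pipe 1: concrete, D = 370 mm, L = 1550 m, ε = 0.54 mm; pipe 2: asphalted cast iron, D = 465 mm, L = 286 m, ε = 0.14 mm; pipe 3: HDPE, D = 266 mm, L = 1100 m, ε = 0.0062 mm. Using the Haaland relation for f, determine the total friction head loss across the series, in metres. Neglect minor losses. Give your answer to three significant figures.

H ≈ 81.6 m

Pipe 1: V = 2.474 m/s, Re = 1.80×10^6, ε/D = 0.00146, f = 0.02173, h_1 = f(L/D)V²/2g = 28.40 m
Pipe 2: V = 1.566 m/s, Re = 1.43×10^6, ε/D = 3.01×10^-4, f = 0.01543, h_2 = f(L/D)V²/2g = 1.187 m
Pipe 3: V = 4.787 m/s, Re = 2.51×10^6, ε/D = 2.33×10^-5, f = 0.01077, h_3 = f(L/D)V²/2g = 52.02 m
Series → Q common, losses add: H = Σh = 81.61 m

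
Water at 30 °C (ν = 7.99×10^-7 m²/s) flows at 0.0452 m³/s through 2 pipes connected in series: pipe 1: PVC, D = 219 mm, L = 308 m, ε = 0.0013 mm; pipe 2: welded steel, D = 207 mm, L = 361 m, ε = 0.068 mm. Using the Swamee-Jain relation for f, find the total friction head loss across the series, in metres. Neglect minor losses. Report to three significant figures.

Pipe 1: V = 1.200 m/s, Re = 3.29×10^5, ε/D = 5.94×10^-6, f = 0.01420, h_1 = f(L/D)V²/2g = 1.466 m
Pipe 2: V = 1.343 m/s, Re = 3.48×10^5, ε/D = 3.29×10^-4, f = 0.01704, h_2 = f(L/D)V²/2g = 2.733 m
Series → Q common, losses add: H = Σh = 4.199 m

H ≈ 4.20 m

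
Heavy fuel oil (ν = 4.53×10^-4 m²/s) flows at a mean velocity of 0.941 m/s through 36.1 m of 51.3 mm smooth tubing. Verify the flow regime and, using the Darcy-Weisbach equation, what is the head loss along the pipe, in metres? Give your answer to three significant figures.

Re = VD/ν = 0.941·0.05130/4.53×10^-4 = 107 → laminar (Re < 2300)
f = 64/Re = 0.6006
h_f = f(L/D)V²/(2g) = 0.6006·(36.1/0.05130)·0.941²/(2·9.81) = 19.07 m

h_f ≈ 19.1 m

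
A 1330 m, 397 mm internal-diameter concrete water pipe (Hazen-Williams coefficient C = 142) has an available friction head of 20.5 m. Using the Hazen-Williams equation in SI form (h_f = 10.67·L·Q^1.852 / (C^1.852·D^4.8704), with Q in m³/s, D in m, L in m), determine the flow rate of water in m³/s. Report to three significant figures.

Q ≈ 0.366 m³/s

Rearranging: Q = [h_f·C^1.852·D^4.8704 / (10.67·L)]^(1/1.852)
Q = [20.5·142^1.852·0.397^4.8704 / (10.67·1330)]^0.540 = 0.3661 m³/s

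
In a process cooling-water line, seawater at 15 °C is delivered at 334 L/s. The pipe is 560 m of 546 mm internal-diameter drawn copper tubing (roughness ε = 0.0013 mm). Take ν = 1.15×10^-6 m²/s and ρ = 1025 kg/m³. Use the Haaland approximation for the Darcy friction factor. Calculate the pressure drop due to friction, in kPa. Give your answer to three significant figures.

V = 4Q/(πD²) = 4·0.334/(π·0.546²) = 1.426 m/s
Re = VD/ν = 1.426·0.546/1.15×10^-6 = 6.77×10^5 → turbulent
ε/D = 0.0013/546 = 2.38×10^-6
Haaland: f = 0.01241
h_f = f(L/D)V²/(2g) = 0.01241·(560/0.546)·1.426²/(2·9.81) = 1.321 m
Δp = ρg·h_f = 1025·9.81·1.321 = 13.28 kPa

Δp ≈ 13.3 kPa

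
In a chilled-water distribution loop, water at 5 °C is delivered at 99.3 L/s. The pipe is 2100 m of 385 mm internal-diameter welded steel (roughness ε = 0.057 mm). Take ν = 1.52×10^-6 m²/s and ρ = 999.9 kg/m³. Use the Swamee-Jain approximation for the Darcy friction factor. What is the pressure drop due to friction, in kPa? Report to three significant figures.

V = 4Q/(πD²) = 4·0.0993/(π·0.385²) = 0.8530 m/s
Re = VD/ν = 0.8530·0.385/1.52×10^-6 = 2.16×10^5 → turbulent
ε/D = 0.057/385 = 1.48×10^-4
Swamee-Jain: f = 0.01658
h_f = f(L/D)V²/(2g) = 0.01658·(2100/0.385)·0.8530²/(2·9.81) = 3.353 m
Δp = ρg·h_f = 999.9·9.81·3.353 = 32.89 kPa

Δp ≈ 32.9 kPa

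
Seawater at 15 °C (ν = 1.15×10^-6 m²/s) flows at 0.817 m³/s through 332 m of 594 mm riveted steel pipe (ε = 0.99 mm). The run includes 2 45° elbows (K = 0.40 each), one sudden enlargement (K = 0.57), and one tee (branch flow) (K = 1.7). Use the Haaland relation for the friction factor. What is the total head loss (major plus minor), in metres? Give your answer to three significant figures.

H_L ≈ 6.93 m

V = 4Q/(πD²) = 2.948 m/s; V²/2g = 0.4430 m
Re = 1.52×10^6, ε/D = 0.00167 → f = 0.02249 (Haaland)
Major: h_f = f(L/D)·V²/2g = 0.02249·558.9·0.4430 = 5.569 m
Minor: ΣK = 3.07; h_m = ΣK·V²/2g = 1.360 m
Total H_L = 5.569 + 1.360 = 6.929 m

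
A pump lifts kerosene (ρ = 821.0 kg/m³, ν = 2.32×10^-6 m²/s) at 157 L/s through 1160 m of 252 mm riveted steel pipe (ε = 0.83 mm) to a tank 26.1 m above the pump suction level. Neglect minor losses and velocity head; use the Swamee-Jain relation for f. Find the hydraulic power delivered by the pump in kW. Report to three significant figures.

V = 4Q/(πD²) = 3.148 m/s; Re = 3.42×10^5; ε/D = 0.00329; f = 0.02737
h_f = f(L/D)V²/2g = 63.63 m
Total head H = z + h_f = 26.1 + 63.63 = 89.73 m
P_hyd = ρgQH = 821.0·9.81·0.157·89.73 = 113.5 kW

P_hyd ≈ 113 kW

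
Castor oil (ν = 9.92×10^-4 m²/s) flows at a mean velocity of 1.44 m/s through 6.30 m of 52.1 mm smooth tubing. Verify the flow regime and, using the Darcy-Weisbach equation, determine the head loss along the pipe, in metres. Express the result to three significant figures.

Re = VD/ν = 1.44·0.05210/9.92×10^-4 = 75.6 → laminar (Re < 2300)
f = 64/Re = 0.8462
h_f = f(L/D)V²/(2g) = 0.8462·(6.30/0.05210)·1.44²/(2·9.81) = 10.81 m

h_f ≈ 10.8 m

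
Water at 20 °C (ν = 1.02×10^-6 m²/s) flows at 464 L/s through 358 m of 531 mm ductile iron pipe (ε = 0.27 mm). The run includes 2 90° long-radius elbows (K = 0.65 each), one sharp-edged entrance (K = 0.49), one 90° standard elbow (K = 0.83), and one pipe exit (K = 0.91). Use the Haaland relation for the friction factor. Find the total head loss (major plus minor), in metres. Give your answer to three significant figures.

V = 4Q/(πD²) = 2.095 m/s; V²/2g = 0.2238 m
Re = 1.09×10^6, ε/D = 5.08×10^-4 → f = 0.01720 (Haaland)
Major: h_f = f(L/D)·V²/2g = 0.01720·674.2·0.2238 = 2.594 m
Minor: ΣK = 3.53; h_m = ΣK·V²/2g = 0.7899 m
Total H_L = 2.594 + 0.7899 = 3.384 m

H_L ≈ 3.38 m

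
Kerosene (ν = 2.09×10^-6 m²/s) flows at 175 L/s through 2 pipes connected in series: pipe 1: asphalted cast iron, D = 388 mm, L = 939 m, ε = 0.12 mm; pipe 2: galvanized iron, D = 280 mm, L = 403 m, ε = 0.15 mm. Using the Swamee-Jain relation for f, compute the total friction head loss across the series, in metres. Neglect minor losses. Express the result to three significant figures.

H ≈ 15.5 m

Pipe 1: V = 1.480 m/s, Re = 2.75×10^5, ε/D = 3.09×10^-4, f = 0.01727, h_1 = f(L/D)V²/2g = 4.666 m
Pipe 2: V = 2.842 m/s, Re = 3.81×10^5, ε/D = 5.36×10^-4, f = 0.01826, h_2 = f(L/D)V²/2g = 10.82 m
Series → Q common, losses add: H = Σh = 15.48 m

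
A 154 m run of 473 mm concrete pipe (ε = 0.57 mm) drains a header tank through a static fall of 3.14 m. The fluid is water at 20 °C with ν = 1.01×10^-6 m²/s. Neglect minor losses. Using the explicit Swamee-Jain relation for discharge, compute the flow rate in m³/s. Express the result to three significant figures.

Q ≈ 0.531 m³/s

Swamee-Jain (Type II): Q = -0.965·√(gD⁵h_f/L)·ln[ε/(3.7D) + √(3.17ν²L/(gD³h_f))]
√(gD⁵h_f/L) = √(9.81·0.473⁵·3.14/154) = 0.06882
ε/(3.7D) = 3.26×10^-4; √(3.17ν²L/(gD³h_f)) = 1.24×10^-5
Q = -0.965·0.06882·ln(3.381×10^-4) = 0.5308 m³/s
Check: V = 3.02 m/s, Re = 1.41×10^6, f = 0.02082, h_f = 3.15 m ≈ 3.14 m ✓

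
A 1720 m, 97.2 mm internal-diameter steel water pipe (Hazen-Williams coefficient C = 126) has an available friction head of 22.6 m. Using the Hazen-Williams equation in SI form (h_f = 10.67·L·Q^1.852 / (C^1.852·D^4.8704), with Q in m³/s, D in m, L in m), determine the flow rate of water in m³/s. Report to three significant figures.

Q ≈ 0.00736 m³/s

Rearranging: Q = [h_f·C^1.852·D^4.8704 / (10.67·L)]^(1/1.852)
Q = [22.6·126^1.852·0.0972^4.8704 / (10.67·1720)]^0.540 = 0.007363 m³/s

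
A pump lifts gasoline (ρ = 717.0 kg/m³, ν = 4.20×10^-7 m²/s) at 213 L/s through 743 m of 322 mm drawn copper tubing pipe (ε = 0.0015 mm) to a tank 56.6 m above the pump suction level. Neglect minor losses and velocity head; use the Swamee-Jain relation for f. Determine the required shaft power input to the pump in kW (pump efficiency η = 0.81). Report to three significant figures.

P_shaft ≈ 120 kW

V = 4Q/(πD²) = 2.616 m/s; Re = 2.01×10^6; ε/D = 4.66×10^-6; f = 0.01054
h_f = f(L/D)V²/2g = 8.480 m
Total head H = z + h_f = 56.6 + 8.480 = 65.08 m
P_hyd = ρgQH = 717.0·9.81·0.213·65.08 = 97.50 kW
P_shaft = P_hyd/η = 97.50/0.81 = 120.4 kW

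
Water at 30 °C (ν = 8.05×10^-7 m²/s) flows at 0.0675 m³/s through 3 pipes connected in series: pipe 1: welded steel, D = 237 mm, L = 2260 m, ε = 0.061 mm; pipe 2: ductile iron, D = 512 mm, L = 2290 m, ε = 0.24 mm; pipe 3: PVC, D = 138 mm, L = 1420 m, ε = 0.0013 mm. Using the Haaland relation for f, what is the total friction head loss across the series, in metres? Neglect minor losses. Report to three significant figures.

H ≈ 149 m

Pipe 1: V = 1.530 m/s, Re = 4.50×10^5, ε/D = 2.57×10^-4, f = 0.01592, h_1 = f(L/D)V²/2g = 18.12 m
Pipe 2: V = 0.3278 m/s, Re = 2.09×10^5, ε/D = 4.69×10^-4, f = 0.01840, h_2 = f(L/D)V²/2g = 0.4509 m
Pipe 3: V = 4.513 m/s, Re = 7.74×10^5, ε/D = 9.42×10^-6, f = 0.01224, h_3 = f(L/D)V²/2g = 130.8 m
Series → Q common, losses add: H = Σh = 149.4 m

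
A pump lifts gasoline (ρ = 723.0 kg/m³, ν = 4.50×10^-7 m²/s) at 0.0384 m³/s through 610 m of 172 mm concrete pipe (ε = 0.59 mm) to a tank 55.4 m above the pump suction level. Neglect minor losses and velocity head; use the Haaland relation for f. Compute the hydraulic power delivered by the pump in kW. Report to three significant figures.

P_hyd ≈ 18.8 kW

V = 4Q/(πD²) = 1.653 m/s; Re = 6.32×10^5; ε/D = 0.00343; f = 0.02741
h_f = f(L/D)V²/2g = 13.53 m
Total head H = z + h_f = 55.4 + 13.53 = 68.93 m
P_hyd = ρgQH = 723.0·9.81·0.0384·68.93 = 18.77 kW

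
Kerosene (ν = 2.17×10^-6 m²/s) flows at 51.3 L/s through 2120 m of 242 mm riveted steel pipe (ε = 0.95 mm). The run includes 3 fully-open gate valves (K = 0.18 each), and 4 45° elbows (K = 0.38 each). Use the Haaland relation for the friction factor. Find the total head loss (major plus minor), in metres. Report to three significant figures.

H_L ≈ 16.3 m

V = 4Q/(πD²) = 1.115 m/s; V²/2g = 0.06340 m
Re = 1.24×10^5, ε/D = 0.00393 → f = 0.02912 (Haaland)
Major: h_f = f(L/D)·V²/2g = 0.02912·8760·0.06340 = 16.17 m
Minor: ΣK = 2.06; h_m = ΣK·V²/2g = 0.1306 m
Total H_L = 16.17 + 0.1306 = 16.30 m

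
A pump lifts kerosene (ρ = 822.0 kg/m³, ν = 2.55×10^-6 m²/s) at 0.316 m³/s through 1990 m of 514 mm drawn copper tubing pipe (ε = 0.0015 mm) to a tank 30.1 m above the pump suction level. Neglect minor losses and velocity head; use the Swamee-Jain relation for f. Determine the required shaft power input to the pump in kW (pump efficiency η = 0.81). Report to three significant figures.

V = 4Q/(πD²) = 1.523 m/s; Re = 3.07×10^5; ε/D = 2.92×10^-6; f = 0.01435
h_f = f(L/D)V²/2g = 6.566 m
Total head H = z + h_f = 30.1 + 6.566 = 36.67 m
P_hyd = ρgQH = 822.0·9.81·0.316·36.67 = 93.43 kW
P_shaft = P_hyd/η = 93.43/0.81 = 115.3 kW

P_shaft ≈ 115 kW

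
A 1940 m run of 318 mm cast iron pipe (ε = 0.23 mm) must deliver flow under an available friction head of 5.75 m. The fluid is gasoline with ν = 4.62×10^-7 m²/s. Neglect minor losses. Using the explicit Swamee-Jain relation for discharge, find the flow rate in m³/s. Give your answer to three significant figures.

Swamee-Jain (Type II): Q = -0.965·√(gD⁵h_f/L)·ln[ε/(3.7D) + √(3.17ν²L/(gD³h_f))]
√(gD⁵h_f/L) = √(9.81·0.318⁵·5.75/1940) = 0.009724
ε/(3.7D) = 1.95×10^-4; √(3.17ν²L/(gD³h_f)) = 2.69×10^-5
Q = -0.965·0.009724·ln(2.224×10^-4) = 0.07893 m³/s
Check: V = 0.994 m/s, Re = 6.84×10^5, f = 0.01884, h_f = 5.78 m ≈ 5.75 m ✓

Q ≈ 0.0789 m³/s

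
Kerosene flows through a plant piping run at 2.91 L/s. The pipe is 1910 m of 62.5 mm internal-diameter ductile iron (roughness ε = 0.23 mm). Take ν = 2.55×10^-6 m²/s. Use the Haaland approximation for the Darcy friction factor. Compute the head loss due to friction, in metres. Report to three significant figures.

h_f ≈ 44.5 m

V = 4Q/(πD²) = 4·0.00291/(π·0.0625²) = 0.9485 m/s
Re = VD/ν = 0.9485·0.0625/2.55×10^-6 = 2.32×10^4 → turbulent
ε/D = 0.23/62.5 = 0.00368
Haaland: f = 0.03174
h_f = f(L/D)V²/(2g) = 0.03174·(1910/0.0625)·0.9485²/(2·9.81) = 44.48 m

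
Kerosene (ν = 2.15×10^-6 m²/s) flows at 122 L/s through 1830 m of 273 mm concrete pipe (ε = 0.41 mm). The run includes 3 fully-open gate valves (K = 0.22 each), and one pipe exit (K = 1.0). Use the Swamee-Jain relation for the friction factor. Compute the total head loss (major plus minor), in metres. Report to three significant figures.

H_L ≈ 34.1 m

V = 4Q/(πD²) = 2.084 m/s; V²/2g = 0.2214 m
Re = 2.65×10^5, ε/D = 0.00150 → f = 0.02272 (Swamee-Jain)
Major: h_f = f(L/D)·V²/2g = 0.02272·6703·0.2214 = 33.71 m
Minor: ΣK = 1.66; h_m = ΣK·V²/2g = 0.3675 m
Total H_L = 33.71 + 0.3675 = 34.08 m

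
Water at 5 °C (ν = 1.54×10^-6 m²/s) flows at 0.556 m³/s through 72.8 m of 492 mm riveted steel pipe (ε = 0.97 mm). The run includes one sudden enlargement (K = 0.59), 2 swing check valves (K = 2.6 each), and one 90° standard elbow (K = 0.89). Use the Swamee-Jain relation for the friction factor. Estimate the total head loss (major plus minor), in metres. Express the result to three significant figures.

H_L ≈ 4.43 m

V = 4Q/(πD²) = 2.925 m/s; V²/2g = 0.4359 m
Re = 9.34×10^5, ε/D = 0.00197 → f = 0.02361 (Swamee-Jain)
Major: h_f = f(L/D)·V²/2g = 0.02361·148.0·0.4359 = 1.523 m
Minor: ΣK = 6.68; h_m = ΣK·V²/2g = 2.912 m
Total H_L = 1.523 + 2.912 = 4.435 m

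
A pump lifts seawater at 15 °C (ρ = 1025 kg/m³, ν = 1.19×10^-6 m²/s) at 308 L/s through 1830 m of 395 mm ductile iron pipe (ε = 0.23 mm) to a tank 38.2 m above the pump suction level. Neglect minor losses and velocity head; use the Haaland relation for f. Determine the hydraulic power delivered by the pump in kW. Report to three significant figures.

P_hyd ≈ 200 kW

V = 4Q/(πD²) = 2.513 m/s; Re = 8.34×10^5; ε/D = 5.82×10^-4; f = 0.01779
h_f = f(L/D)V²/2g = 26.54 m
Total head H = z + h_f = 38.2 + 26.54 = 64.74 m
P_hyd = ρgQH = 1025·9.81·0.308·64.74 = 200.5 kW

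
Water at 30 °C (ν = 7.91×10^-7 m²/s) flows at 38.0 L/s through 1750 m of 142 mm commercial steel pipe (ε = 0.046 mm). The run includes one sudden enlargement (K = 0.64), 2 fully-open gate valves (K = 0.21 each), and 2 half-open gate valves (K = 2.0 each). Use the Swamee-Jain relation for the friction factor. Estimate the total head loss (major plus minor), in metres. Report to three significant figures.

V = 4Q/(πD²) = 2.399 m/s; V²/2g = 0.2935 m
Re = 4.31×10^5, ε/D = 3.24×10^-4 → f = 0.01673 (Swamee-Jain)
Major: h_f = f(L/D)·V²/2g = 0.01673·12324·0.2935 = 60.51 m
Minor: ΣK = 5.06; h_m = ΣK·V²/2g = 1.485 m
Total H_L = 60.51 + 1.485 = 61.99 m

H_L ≈ 62.0 m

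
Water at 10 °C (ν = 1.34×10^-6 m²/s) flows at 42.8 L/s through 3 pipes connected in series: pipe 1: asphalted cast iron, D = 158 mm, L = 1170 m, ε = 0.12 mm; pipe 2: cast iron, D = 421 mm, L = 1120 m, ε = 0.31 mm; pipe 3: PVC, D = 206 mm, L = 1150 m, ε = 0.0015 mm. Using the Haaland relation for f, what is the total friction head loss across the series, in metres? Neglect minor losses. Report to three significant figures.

Pipe 1: V = 2.183 m/s, Re = 2.57×10^5, ε/D = 7.59×10^-4, f = 0.01960, h_1 = f(L/D)V²/2g = 35.24 m
Pipe 2: V = 0.3075 m/s, Re = 9.66×10^4, ε/D = 7.36×10^-4, f = 0.02109, h_2 = f(L/D)V²/2g = 0.2703 m
Pipe 3: V = 1.284 m/s, Re = 1.97×10^5, ε/D = 7.28×10^-6, f = 0.01558, h_3 = f(L/D)V²/2g = 7.311 m
Series → Q common, losses add: H = Σh = 42.82 m

H ≈ 42.8 m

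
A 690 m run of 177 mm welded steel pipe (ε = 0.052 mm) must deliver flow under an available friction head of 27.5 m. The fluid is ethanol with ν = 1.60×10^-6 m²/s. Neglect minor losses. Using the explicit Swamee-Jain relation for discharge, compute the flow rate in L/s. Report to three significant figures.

Q ≈ 70.5 L/s

Swamee-Jain (Type II): Q = -0.965·√(gD⁵h_f/L)·ln[ε/(3.7D) + √(3.17ν²L/(gD³h_f))]
√(gD⁵h_f/L) = √(9.81·0.177⁵·27.5/690) = 0.008242
ε/(3.7D) = 7.94×10^-5; √(3.17ν²L/(gD³h_f)) = 6.12×10^-5
Q = -0.965·0.008242·ln(1.406×10^-4) = 0.07054 m³/s
Check: V = 2.87 m/s, Re = 3.17×10^5, f = 0.01693, h_f = 27.6 m ≈ 27.5 m ✓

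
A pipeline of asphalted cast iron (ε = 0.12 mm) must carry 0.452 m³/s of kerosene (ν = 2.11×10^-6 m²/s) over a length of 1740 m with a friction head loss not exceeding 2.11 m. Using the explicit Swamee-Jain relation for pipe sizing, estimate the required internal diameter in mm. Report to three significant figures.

Swamee-Jain (Type III): D = 0.66·[ε^1.25·(LQ²/(gh_f))^4.75 + ν·Q^9.4·(L/(gh_f))^5.2]^0.04
LQ²/(gh_f) = 17.17; L/(gh_f) = 84.06
Term 1 = ε^1.25·(…)^4.75 = 9.22; Term 2 = ν·Q^9.4·(…)^5.2 = 12.3
D = 0.66·(9.22 + 12.3)^0.04 = 0.7462 m = 746 mm
Check: V = 1.03 m/s, Re = 3.66×10^5, f = 0.01562, h_f = 1.98 m ≈ 2.11 m ✓

D ≈ 746 mm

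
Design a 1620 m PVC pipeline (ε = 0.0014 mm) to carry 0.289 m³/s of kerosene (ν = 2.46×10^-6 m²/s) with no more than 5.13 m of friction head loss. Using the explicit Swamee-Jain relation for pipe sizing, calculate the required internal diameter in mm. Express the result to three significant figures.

Swamee-Jain (Type III): D = 0.66·[ε^1.25·(LQ²/(gh_f))^4.75 + ν·Q^9.4·(L/(gh_f))^5.2]^0.04
LQ²/(gh_f) = 2.689; L/(gh_f) = 32.19
Term 1 = ε^1.25·(…)^4.75 = 5.28×10^-6; Term 2 = ν·Q^9.4·(…)^5.2 = 0.00146
D = 0.66·(5.28×10^-6 + 0.00146)^0.04 = 0.5083 m = 508 mm
Check: V = 1.42 m/s, Re = 2.94×10^5, f = 0.01446, h_f = 4.76 m ≈ 5.13 m ✓

D ≈ 508 mm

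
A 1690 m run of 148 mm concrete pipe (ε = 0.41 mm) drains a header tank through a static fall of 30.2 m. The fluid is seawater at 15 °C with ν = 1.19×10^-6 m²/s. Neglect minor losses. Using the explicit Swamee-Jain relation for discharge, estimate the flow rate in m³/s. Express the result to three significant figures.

Q ≈ 0.0241 m³/s

Swamee-Jain (Type II): Q = -0.965·√(gD⁵h_f/L)·ln[ε/(3.7D) + √(3.17ν²L/(gD³h_f))]
√(gD⁵h_f/L) = √(9.81·0.148⁵·30.2/1690) = 0.003528
ε/(3.7D) = 7.49×10^-4; √(3.17ν²L/(gD³h_f)) = 8.89×10^-5
Q = -0.965·0.003528·ln(8.376×10^-4) = 0.02412 m³/s
Check: V = 1.40 m/s, Re = 1.74×10^5, f = 0.02659, h_f = 30.4 m ≈ 30.2 m ✓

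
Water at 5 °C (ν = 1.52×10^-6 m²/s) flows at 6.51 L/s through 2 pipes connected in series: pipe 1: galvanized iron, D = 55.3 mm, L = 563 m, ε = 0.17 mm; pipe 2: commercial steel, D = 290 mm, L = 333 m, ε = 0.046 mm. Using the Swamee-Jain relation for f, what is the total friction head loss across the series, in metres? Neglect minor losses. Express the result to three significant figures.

H ≈ 106 m

Pipe 1: V = 2.710 m/s, Re = 9.86×10^4, ε/D = 0.00307, f = 0.02790, h_1 = f(L/D)V²/2g = 106.3 m
Pipe 2: V = 0.09856 m/s, Re = 1.88×10^4, ε/D = 1.59×10^-4, f = 0.02660, h_2 = f(L/D)V²/2g = 0.01512 m
Series → Q common, losses add: H = Σh = 106.4 m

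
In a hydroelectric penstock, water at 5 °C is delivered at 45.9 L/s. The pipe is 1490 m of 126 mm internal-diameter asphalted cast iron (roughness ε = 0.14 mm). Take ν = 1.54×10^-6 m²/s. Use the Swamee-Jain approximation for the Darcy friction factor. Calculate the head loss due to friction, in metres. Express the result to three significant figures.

h_f ≈ 173 m

V = 4Q/(πD²) = 4·0.0459/(π·0.126²) = 3.681 m/s
Re = VD/ν = 3.681·0.126/1.54×10^-6 = 3.01×10^5 → turbulent
ε/D = 0.14/126 = 0.00111
Swamee-Jain: f = 0.02119
h_f = f(L/D)V²/(2g) = 0.02119·(1490/0.126)·3.681²/(2·9.81) = 173.1 m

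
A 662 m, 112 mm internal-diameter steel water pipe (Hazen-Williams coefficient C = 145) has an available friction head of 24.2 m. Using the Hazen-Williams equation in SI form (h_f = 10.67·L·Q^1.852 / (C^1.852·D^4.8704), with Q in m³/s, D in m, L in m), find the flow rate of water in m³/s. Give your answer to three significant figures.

Q ≈ 0.0214 m³/s

Rearranging: Q = [h_f·C^1.852·D^4.8704 / (10.67·L)]^(1/1.852)
Q = [24.2·145^1.852·0.112^4.8704 / (10.67·662)]^0.540 = 0.02137 m³/s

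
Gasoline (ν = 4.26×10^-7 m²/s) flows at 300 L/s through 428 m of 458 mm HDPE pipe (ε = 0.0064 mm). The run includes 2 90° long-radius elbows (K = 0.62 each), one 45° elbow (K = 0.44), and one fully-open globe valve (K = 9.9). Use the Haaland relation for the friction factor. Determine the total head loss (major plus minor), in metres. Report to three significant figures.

H_L ≈ 3.66 m

V = 4Q/(πD²) = 1.821 m/s; V²/2g = 0.1690 m
Re = 1.96×10^6, ε/D = 1.40×10^-5 → f = 0.01079 (Haaland)
Major: h_f = f(L/D)·V²/2g = 0.01079·934.5·0.1690 = 1.704 m
Minor: ΣK = 11.6; h_m = ΣK·V²/2g = 1.957 m
Total H_L = 1.704 + 1.957 = 3.661 m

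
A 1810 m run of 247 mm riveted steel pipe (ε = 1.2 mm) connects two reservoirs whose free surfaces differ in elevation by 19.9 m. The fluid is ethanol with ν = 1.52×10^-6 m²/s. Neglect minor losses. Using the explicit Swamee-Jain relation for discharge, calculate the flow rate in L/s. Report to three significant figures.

Q ≈ 63.3 L/s

Swamee-Jain (Type II): Q = -0.965·√(gD⁵h_f/L)·ln[ε/(3.7D) + √(3.17ν²L/(gD³h_f))]
√(gD⁵h_f/L) = √(9.81·0.247⁵·19.9/1810) = 0.009958
ε/(3.7D) = 0.00131; √(3.17ν²L/(gD³h_f)) = 6.71×10^-5
Q = -0.965·0.009958·ln(0.001380) = 0.06328 m³/s
Check: V = 1.32 m/s, Re = 2.15×10^5, f = 0.03072, h_f = 20.0 m ≈ 19.9 m ✓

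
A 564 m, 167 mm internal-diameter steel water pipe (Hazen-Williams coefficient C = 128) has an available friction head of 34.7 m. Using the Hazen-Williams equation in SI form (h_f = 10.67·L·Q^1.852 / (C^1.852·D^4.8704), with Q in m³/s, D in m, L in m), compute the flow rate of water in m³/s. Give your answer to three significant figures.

Rearranging: Q = [h_f·C^1.852·D^4.8704 / (10.67·L)]^(1/1.852)
Q = [34.7·128^1.852·0.167^4.8704 / (10.67·564)]^0.540 = 0.07146 m³/s

Q ≈ 0.0715 m³/s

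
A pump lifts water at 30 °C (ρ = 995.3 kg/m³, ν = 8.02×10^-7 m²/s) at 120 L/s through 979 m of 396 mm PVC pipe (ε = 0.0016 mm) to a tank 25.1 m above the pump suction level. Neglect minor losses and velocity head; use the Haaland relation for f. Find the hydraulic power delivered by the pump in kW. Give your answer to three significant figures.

P_hyd ≈ 31.3 kW

V = 4Q/(πD²) = 0.9743 m/s; Re = 4.81×10^5; ε/D = 4.04×10^-6; f = 0.01320
h_f = f(L/D)V²/2g = 1.579 m
Total head H = z + h_f = 25.1 + 1.579 = 26.68 m
P_hyd = ρgQH = 995.3·9.81·0.120·26.68 = 31.26 kW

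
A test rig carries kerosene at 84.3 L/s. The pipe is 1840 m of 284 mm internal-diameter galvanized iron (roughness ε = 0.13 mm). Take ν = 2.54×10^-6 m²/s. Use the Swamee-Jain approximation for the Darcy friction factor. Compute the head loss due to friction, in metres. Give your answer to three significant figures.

h_f ≈ 11.3 m

V = 4Q/(πD²) = 4·0.0843/(π·0.284²) = 1.331 m/s
Re = VD/ν = 1.331·0.284/2.54×10^-6 = 1.49×10^5 → turbulent
ε/D = 0.13/284 = 4.58×10^-4
Swamee-Jain: f = 0.01928
h_f = f(L/D)V²/(2g) = 0.01928·(1840/0.284)·1.331²/(2·9.81) = 11.27 m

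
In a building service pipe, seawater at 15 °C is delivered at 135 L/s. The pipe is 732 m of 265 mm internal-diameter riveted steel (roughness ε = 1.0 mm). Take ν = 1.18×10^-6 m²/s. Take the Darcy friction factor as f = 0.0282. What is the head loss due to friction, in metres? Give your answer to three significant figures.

V = 4Q/(πD²) = 4·0.135/(π·0.265²) = 2.448 m/s
h_f = f(L/D)V²/(2g) = 0.02820·(732/0.265)·2.448²/(2·9.81) = 23.79 m

h_f ≈ 23.8 m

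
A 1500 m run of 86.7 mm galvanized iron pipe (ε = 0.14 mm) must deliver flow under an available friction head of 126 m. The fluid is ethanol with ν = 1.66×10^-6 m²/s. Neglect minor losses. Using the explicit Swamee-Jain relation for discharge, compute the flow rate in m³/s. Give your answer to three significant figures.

Q ≈ 0.0145 m³/s

Swamee-Jain (Type II): Q = -0.965·√(gD⁵h_f/L)·ln[ε/(3.7D) + √(3.17ν²L/(gD³h_f))]
√(gD⁵h_f/L) = √(9.81·0.0867⁵·126/1500) = 0.002009
ε/(3.7D) = 4.36×10^-4; √(3.17ν²L/(gD³h_f)) = 1.28×10^-4
Q = -0.965·0.002009·ln(5.640×10^-4) = 0.01450 m³/s
Check: V = 2.46 m/s, Re = 1.28×10^5, f = 0.02388, h_f = 127 m ≈ 126 m ✓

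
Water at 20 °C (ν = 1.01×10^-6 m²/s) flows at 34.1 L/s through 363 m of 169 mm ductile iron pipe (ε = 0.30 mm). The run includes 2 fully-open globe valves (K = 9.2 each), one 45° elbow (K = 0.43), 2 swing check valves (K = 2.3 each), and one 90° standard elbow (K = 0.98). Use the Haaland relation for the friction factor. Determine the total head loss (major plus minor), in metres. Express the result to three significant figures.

V = 4Q/(πD²) = 1.520 m/s; V²/2g = 0.1178 m
Re = 2.54×10^5, ε/D = 0.00178 → f = 0.02342 (Haaland)
Major: h_f = f(L/D)·V²/2g = 0.02342·2148·0.1178 = 5.924 m
Minor: ΣK = 24.4; h_m = ΣK·V²/2g = 2.875 m
Total H_L = 5.924 + 2.875 = 8.799 m

H_L ≈ 8.80 m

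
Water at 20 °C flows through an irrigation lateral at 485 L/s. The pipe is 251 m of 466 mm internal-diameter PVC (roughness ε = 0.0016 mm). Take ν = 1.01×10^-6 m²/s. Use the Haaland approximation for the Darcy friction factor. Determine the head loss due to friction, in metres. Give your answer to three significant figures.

h_f ≈ 2.47 m

V = 4Q/(πD²) = 4·0.485/(π·0.466²) = 2.844 m/s
Re = VD/ν = 2.844·0.466/1.01×10^-6 = 1.31×10^6 → turbulent
ε/D = 0.0016/466 = 3.43×10^-6
Haaland: f = 0.01114
h_f = f(L/D)V²/(2g) = 0.01114·(251/0.466)·2.844²/(2·9.81) = 2.474 m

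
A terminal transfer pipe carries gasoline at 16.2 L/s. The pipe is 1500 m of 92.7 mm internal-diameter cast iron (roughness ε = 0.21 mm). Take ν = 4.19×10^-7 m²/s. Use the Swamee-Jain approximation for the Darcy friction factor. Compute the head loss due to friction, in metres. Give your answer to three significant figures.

V = 4Q/(πD²) = 4·0.0162/(π·0.0927²) = 2.400 m/s
Re = VD/ν = 2.400·0.0927/4.19×10^-7 = 5.31×10^5 → turbulent
ε/D = 0.21/92.7 = 0.00227
Swamee-Jain: f = 0.02464
h_f = f(L/D)V²/(2g) = 0.02464·(1500/0.0927)·2.400²/(2·9.81) = 117.1 m

h_f ≈ 117 m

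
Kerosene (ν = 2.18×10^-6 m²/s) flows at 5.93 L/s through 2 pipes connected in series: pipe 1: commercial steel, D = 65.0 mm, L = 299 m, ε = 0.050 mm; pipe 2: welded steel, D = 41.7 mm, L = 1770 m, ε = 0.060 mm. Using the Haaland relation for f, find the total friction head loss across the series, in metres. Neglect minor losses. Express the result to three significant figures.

Pipe 1: V = 1.787 m/s, Re = 5.33×10^4, ε/D = 7.69×10^-4, f = 0.02285, h_1 = f(L/D)V²/2g = 17.11 m
Pipe 2: V = 4.342 m/s, Re = 8.31×10^4, ε/D = 0.00144, f = 0.02372, h_2 = f(L/D)V²/2g = 967.4 m
Series → Q common, losses add: H = Σh = 984.5 m

H ≈ 985 m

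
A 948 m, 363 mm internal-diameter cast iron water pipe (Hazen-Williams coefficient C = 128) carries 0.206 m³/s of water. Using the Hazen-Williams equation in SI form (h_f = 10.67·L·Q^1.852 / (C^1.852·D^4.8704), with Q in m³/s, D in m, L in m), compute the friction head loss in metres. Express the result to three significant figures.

h_f ≈ 9.44 m

h_f = 10.67·948·0.206^1.852 / (128^1.852·0.363^4.8704) = 9.443 m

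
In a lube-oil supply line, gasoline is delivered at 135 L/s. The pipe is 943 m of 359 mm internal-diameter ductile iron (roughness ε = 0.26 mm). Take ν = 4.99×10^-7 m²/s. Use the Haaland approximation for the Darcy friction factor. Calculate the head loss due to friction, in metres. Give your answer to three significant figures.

V = 4Q/(πD²) = 4·0.135/(π·0.359²) = 1.334 m/s
Re = VD/ν = 1.334·0.359/4.99×10^-7 = 9.60×10^5 → turbulent
ε/D = 0.26/359 = 7.24×10^-4
Haaland: f = 0.01857
h_f = f(L/D)V²/(2g) = 0.01857·(943/0.359)·1.334²/(2·9.81) = 4.421 m

h_f ≈ 4.42 m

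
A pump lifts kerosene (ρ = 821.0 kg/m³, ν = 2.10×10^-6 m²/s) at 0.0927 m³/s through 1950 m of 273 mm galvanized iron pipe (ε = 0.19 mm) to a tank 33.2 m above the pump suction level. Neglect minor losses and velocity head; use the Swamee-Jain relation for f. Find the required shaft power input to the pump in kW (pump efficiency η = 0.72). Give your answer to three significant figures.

V = 4Q/(πD²) = 1.584 m/s; Re = 2.06×10^5; ε/D = 6.96×10^-4; f = 0.01986
h_f = f(L/D)V²/2g = 18.13 m
Total head H = z + h_f = 33.2 + 18.13 = 51.33 m
P_hyd = ρgQH = 821.0·9.81·0.0927·51.33 = 38.32 kW
P_shaft = P_hyd/η = 38.32/0.72 = 53.23 kW

P_shaft ≈ 53.2 kW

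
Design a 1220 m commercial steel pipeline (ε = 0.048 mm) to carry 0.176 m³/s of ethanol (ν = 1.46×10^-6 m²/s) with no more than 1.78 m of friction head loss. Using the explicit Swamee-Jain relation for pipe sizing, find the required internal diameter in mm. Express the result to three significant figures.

Swamee-Jain (Type III): D = 0.66·[ε^1.25·(LQ²/(gh_f))^4.75 + ν·Q^9.4·(L/(gh_f))^5.2]^0.04
LQ²/(gh_f) = 2.164; L/(gh_f) = 69.87
Term 1 = ε^1.25·(…)^4.75 = 1.56×10^-4; Term 2 = ν·Q^9.4·(…)^5.2 = 4.60×10^-4
D = 0.66·(1.56×10^-4 + 4.60×10^-4)^0.04 = 0.4911 m = 491 mm
Check: V = 0.929 m/s, Re = 3.13×10^5, f = 0.01533, h_f = 1.68 m ≈ 1.78 m ✓

D ≈ 491 mm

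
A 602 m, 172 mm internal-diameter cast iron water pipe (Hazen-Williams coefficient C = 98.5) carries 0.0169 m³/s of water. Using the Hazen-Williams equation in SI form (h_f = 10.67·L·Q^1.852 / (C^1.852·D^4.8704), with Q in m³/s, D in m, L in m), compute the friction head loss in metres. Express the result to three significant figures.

h_f = 10.67·602·0.0169^1.852 / (98.5^1.852·0.172^4.8704) = 3.608 m

h_f ≈ 3.61 m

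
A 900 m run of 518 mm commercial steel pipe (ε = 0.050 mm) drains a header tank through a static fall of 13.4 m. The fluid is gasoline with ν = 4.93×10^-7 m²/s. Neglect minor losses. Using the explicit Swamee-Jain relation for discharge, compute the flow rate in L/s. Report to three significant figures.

Swamee-Jain (Type II): Q = -0.965·√(gD⁵h_f/L)·ln[ε/(3.7D) + √(3.17ν²L/(gD³h_f))]
√(gD⁵h_f/L) = √(9.81·0.518⁵·13.4/900) = 0.07381
ε/(3.7D) = 2.61×10^-5; √(3.17ν²L/(gD³h_f)) = 6.16×10^-6
Q = -0.965·0.07381·ln(3.225×10^-5) = 0.7366 m³/s
Check: V = 3.50 m/s, Re = 3.67×10^6, f = 0.01246, h_f = 13.5 m ≈ 13.4 m ✓

Q ≈ 737 L/s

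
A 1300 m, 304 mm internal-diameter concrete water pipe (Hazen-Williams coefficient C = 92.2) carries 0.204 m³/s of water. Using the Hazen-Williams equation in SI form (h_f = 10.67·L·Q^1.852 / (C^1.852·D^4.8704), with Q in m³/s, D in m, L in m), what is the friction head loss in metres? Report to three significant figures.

h_f = 10.67·1300·0.204^1.852 / (92.2^1.852·0.304^4.8704) = 55.40 m

h_f ≈ 55.4 m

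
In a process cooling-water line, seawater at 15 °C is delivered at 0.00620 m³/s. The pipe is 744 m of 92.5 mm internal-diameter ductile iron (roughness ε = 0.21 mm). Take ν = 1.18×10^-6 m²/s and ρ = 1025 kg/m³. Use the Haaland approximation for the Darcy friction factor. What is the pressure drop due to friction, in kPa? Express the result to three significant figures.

V = 4Q/(πD²) = 4·0.00620/(π·0.0925²) = 0.9226 m/s
Re = VD/ν = 0.9226·0.0925/1.18×10^-6 = 7.23×10^4 → turbulent
ε/D = 0.21/92.5 = 0.00227
Haaland: f = 0.02616
h_f = f(L/D)V²/(2g) = 0.02616·(744/0.0925)·0.9226²/(2·9.81) = 9.129 m
Δp = ρg·h_f = 1025·9.81·9.129 = 91.79 kPa

Δp ≈ 91.8 kPa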